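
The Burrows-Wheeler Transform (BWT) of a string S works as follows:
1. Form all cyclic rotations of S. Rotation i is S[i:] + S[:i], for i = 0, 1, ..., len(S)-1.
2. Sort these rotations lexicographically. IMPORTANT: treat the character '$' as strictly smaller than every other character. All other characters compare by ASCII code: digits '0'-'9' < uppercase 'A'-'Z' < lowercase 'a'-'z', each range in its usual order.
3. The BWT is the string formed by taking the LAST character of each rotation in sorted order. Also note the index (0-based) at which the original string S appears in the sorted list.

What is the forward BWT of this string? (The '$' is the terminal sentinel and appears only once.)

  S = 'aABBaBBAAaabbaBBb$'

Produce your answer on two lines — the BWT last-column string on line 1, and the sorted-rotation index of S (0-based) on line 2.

Answer: bBaABaAaBB$BbAaBba
10

Derivation:
All 18 rotations (rotation i = S[i:]+S[:i]):
  rot[0] = aABBaBBAAaabbaBBb$
  rot[1] = ABBaBBAAaabbaBBb$a
  rot[2] = BBaBBAAaabbaBBb$aA
  rot[3] = BaBBAAaabbaBBb$aAB
  rot[4] = aBBAAaabbaBBb$aABB
  rot[5] = BBAAaabbaBBb$aABBa
  rot[6] = BAAaabbaBBb$aABBaB
  rot[7] = AAaabbaBBb$aABBaBB
  rot[8] = AaabbaBBb$aABBaBBA
  rot[9] = aabbaBBb$aABBaBBAA
  rot[10] = abbaBBb$aABBaBBAAa
  rot[11] = bbaBBb$aABBaBBAAaa
  rot[12] = baBBb$aABBaBBAAaab
  rot[13] = aBBb$aABBaBBAAaabb
  rot[14] = BBb$aABBaBBAAaabba
  rot[15] = Bb$aABBaBBAAaabbaB
  rot[16] = b$aABBaBBAAaabbaBB
  rot[17] = $aABBaBBAAaabbaBBb
Sorted (with $ < everything):
  sorted[0] = $aABBaBBAAaabbaBBb  (last char: 'b')
  sorted[1] = AAaabbaBBb$aABBaBB  (last char: 'B')
  sorted[2] = ABBaBBAAaabbaBBb$a  (last char: 'a')
  sorted[3] = AaabbaBBb$aABBaBBA  (last char: 'A')
  sorted[4] = BAAaabbaBBb$aABBaB  (last char: 'B')
  sorted[5] = BBAAaabbaBBb$aABBa  (last char: 'a')
  sorted[6] = BBaBBAAaabbaBBb$aA  (last char: 'A')
  sorted[7] = BBb$aABBaBBAAaabba  (last char: 'a')
  sorted[8] = BaBBAAaabbaBBb$aAB  (last char: 'B')
  sorted[9] = Bb$aABBaBBAAaabbaB  (last char: 'B')
  sorted[10] = aABBaBBAAaabbaBBb$  (last char: '$')
  sorted[11] = aBBAAaabbaBBb$aABB  (last char: 'B')
  sorted[12] = aBBb$aABBaBBAAaabb  (last char: 'b')
  sorted[13] = aabbaBBb$aABBaBBAA  (last char: 'A')
  sorted[14] = abbaBBb$aABBaBBAAa  (last char: 'a')
  sorted[15] = b$aABBaBBAAaabbaBB  (last char: 'B')
  sorted[16] = baBBb$aABBaBBAAaab  (last char: 'b')
  sorted[17] = bbaBBb$aABBaBBAAaa  (last char: 'a')
Last column: bBaABaAaBB$BbAaBba
Original string S is at sorted index 10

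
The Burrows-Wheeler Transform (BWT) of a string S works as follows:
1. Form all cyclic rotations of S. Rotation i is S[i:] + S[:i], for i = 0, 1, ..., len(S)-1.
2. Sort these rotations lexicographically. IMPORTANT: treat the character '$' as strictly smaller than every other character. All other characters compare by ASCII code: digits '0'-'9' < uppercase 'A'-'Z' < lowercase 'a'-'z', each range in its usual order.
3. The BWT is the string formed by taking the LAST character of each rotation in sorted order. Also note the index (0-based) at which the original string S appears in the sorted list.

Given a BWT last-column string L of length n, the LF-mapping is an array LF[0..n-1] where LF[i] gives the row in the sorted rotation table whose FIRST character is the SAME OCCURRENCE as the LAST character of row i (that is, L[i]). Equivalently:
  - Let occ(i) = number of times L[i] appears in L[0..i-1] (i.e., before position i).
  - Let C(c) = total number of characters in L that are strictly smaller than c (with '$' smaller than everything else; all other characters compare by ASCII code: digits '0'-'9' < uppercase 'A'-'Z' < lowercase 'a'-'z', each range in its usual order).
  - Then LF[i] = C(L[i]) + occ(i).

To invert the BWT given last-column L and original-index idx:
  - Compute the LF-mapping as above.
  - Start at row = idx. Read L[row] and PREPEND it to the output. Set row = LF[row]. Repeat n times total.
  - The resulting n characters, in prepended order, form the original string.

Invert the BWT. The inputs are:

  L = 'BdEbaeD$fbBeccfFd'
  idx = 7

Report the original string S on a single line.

Answer: bDaEBceFfbcdfedB$

Derivation:
LF mapping: 1 11 4 7 6 13 3 0 15 8 2 14 9 10 16 5 12
Walk LF starting at row 7, prepending L[row]:
  step 1: row=7, L[7]='$', prepend. Next row=LF[7]=0
  step 2: row=0, L[0]='B', prepend. Next row=LF[0]=1
  step 3: row=1, L[1]='d', prepend. Next row=LF[1]=11
  step 4: row=11, L[11]='e', prepend. Next row=LF[11]=14
  step 5: row=14, L[14]='f', prepend. Next row=LF[14]=16
  step 6: row=16, L[16]='d', prepend. Next row=LF[16]=12
  step 7: row=12, L[12]='c', prepend. Next row=LF[12]=9
  step 8: row=9, L[9]='b', prepend. Next row=LF[9]=8
  step 9: row=8, L[8]='f', prepend. Next row=LF[8]=15
  step 10: row=15, L[15]='F', prepend. Next row=LF[15]=5
  step 11: row=5, L[5]='e', prepend. Next row=LF[5]=13
  step 12: row=13, L[13]='c', prepend. Next row=LF[13]=10
  step 13: row=10, L[10]='B', prepend. Next row=LF[10]=2
  step 14: row=2, L[2]='E', prepend. Next row=LF[2]=4
  step 15: row=4, L[4]='a', prepend. Next row=LF[4]=6
  step 16: row=6, L[6]='D', prepend. Next row=LF[6]=3
  step 17: row=3, L[3]='b', prepend. Next row=LF[3]=7
Reversed output: bDaEBceFfbcdfedB$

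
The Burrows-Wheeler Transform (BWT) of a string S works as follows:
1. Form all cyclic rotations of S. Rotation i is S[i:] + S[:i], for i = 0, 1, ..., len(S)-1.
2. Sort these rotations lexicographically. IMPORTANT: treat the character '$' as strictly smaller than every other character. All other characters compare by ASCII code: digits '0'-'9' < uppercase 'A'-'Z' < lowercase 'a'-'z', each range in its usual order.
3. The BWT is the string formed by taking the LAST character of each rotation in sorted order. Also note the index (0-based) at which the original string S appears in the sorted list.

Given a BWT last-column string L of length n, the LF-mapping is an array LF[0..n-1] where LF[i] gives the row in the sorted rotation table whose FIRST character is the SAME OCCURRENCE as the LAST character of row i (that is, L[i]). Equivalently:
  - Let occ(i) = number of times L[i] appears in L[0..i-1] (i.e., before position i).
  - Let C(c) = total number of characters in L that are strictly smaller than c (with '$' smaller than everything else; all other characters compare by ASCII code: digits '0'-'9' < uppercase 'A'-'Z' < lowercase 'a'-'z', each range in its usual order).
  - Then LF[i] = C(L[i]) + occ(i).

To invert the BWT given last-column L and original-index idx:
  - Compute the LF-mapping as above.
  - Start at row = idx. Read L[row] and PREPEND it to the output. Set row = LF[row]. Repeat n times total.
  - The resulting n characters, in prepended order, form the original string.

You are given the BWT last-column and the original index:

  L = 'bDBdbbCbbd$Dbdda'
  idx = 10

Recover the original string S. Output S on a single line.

Answer: bbadddbbDbdDBCb$

Derivation:
LF mapping: 6 3 1 12 7 8 2 9 10 13 0 4 11 14 15 5
Walk LF starting at row 10, prepending L[row]:
  step 1: row=10, L[10]='$', prepend. Next row=LF[10]=0
  step 2: row=0, L[0]='b', prepend. Next row=LF[0]=6
  step 3: row=6, L[6]='C', prepend. Next row=LF[6]=2
  step 4: row=2, L[2]='B', prepend. Next row=LF[2]=1
  step 5: row=1, L[1]='D', prepend. Next row=LF[1]=3
  step 6: row=3, L[3]='d', prepend. Next row=LF[3]=12
  step 7: row=12, L[12]='b', prepend. Next row=LF[12]=11
  step 8: row=11, L[11]='D', prepend. Next row=LF[11]=4
  step 9: row=4, L[4]='b', prepend. Next row=LF[4]=7
  step 10: row=7, L[7]='b', prepend. Next row=LF[7]=9
  step 11: row=9, L[9]='d', prepend. Next row=LF[9]=13
  step 12: row=13, L[13]='d', prepend. Next row=LF[13]=14
  step 13: row=14, L[14]='d', prepend. Next row=LF[14]=15
  step 14: row=15, L[15]='a', prepend. Next row=LF[15]=5
  step 15: row=5, L[5]='b', prepend. Next row=LF[5]=8
  step 16: row=8, L[8]='b', prepend. Next row=LF[8]=10
Reversed output: bbadddbbDbdDBCb$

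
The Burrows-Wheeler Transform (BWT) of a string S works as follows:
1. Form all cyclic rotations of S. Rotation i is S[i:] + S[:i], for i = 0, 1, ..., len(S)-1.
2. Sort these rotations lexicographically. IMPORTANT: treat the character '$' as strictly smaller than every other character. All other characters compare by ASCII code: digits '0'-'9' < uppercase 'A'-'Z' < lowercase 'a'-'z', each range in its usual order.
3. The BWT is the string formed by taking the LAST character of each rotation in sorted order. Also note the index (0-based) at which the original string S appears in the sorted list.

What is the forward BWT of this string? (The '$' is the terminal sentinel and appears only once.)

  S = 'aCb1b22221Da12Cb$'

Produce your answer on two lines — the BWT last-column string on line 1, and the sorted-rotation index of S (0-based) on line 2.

All 17 rotations (rotation i = S[i:]+S[:i]):
  rot[0] = aCb1b22221Da12Cb$
  rot[1] = Cb1b22221Da12Cb$a
  rot[2] = b1b22221Da12Cb$aC
  rot[3] = 1b22221Da12Cb$aCb
  rot[4] = b22221Da12Cb$aCb1
  rot[5] = 22221Da12Cb$aCb1b
  rot[6] = 2221Da12Cb$aCb1b2
  rot[7] = 221Da12Cb$aCb1b22
  rot[8] = 21Da12Cb$aCb1b222
  rot[9] = 1Da12Cb$aCb1b2222
  rot[10] = Da12Cb$aCb1b22221
  rot[11] = a12Cb$aCb1b22221D
  rot[12] = 12Cb$aCb1b22221Da
  rot[13] = 2Cb$aCb1b22221Da1
  rot[14] = Cb$aCb1b22221Da12
  rot[15] = b$aCb1b22221Da12C
  rot[16] = $aCb1b22221Da12Cb
Sorted (with $ < everything):
  sorted[0] = $aCb1b22221Da12Cb  (last char: 'b')
  sorted[1] = 12Cb$aCb1b22221Da  (last char: 'a')
  sorted[2] = 1Da12Cb$aCb1b2222  (last char: '2')
  sorted[3] = 1b22221Da12Cb$aCb  (last char: 'b')
  sorted[4] = 21Da12Cb$aCb1b222  (last char: '2')
  sorted[5] = 221Da12Cb$aCb1b22  (last char: '2')
  sorted[6] = 2221Da12Cb$aCb1b2  (last char: '2')
  sorted[7] = 22221Da12Cb$aCb1b  (last char: 'b')
  sorted[8] = 2Cb$aCb1b22221Da1  (last char: '1')
  sorted[9] = Cb$aCb1b22221Da12  (last char: '2')
  sorted[10] = Cb1b22221Da12Cb$a  (last char: 'a')
  sorted[11] = Da12Cb$aCb1b22221  (last char: '1')
  sorted[12] = a12Cb$aCb1b22221D  (last char: 'D')
  sorted[13] = aCb1b22221Da12Cb$  (last char: '$')
  sorted[14] = b$aCb1b22221Da12C  (last char: 'C')
  sorted[15] = b1b22221Da12Cb$aC  (last char: 'C')
  sorted[16] = b22221Da12Cb$aCb1  (last char: '1')
Last column: ba2b222b12a1D$CC1
Original string S is at sorted index 13

Answer: ba2b222b12a1D$CC1
13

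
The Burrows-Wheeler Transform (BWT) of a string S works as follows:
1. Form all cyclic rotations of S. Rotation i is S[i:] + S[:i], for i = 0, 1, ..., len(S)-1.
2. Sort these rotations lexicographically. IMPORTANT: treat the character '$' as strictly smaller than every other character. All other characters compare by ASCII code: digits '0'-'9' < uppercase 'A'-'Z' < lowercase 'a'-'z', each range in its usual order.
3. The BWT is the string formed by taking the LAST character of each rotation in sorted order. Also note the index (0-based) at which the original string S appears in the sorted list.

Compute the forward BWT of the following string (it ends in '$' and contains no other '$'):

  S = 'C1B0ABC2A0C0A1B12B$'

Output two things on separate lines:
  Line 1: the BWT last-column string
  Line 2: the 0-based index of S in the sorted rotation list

Answer: BCBABCAC1200211A0$B
17

Derivation:
All 19 rotations (rotation i = S[i:]+S[:i]):
  rot[0] = C1B0ABC2A0C0A1B12B$
  rot[1] = 1B0ABC2A0C0A1B12B$C
  rot[2] = B0ABC2A0C0A1B12B$C1
  rot[3] = 0ABC2A0C0A1B12B$C1B
  rot[4] = ABC2A0C0A1B12B$C1B0
  rot[5] = BC2A0C0A1B12B$C1B0A
  rot[6] = C2A0C0A1B12B$C1B0AB
  rot[7] = 2A0C0A1B12B$C1B0ABC
  rot[8] = A0C0A1B12B$C1B0ABC2
  rot[9] = 0C0A1B12B$C1B0ABC2A
  rot[10] = C0A1B12B$C1B0ABC2A0
  rot[11] = 0A1B12B$C1B0ABC2A0C
  rot[12] = A1B12B$C1B0ABC2A0C0
  rot[13] = 1B12B$C1B0ABC2A0C0A
  rot[14] = B12B$C1B0ABC2A0C0A1
  rot[15] = 12B$C1B0ABC2A0C0A1B
  rot[16] = 2B$C1B0ABC2A0C0A1B1
  rot[17] = B$C1B0ABC2A0C0A1B12
  rot[18] = $C1B0ABC2A0C0A1B12B
Sorted (with $ < everything):
  sorted[0] = $C1B0ABC2A0C0A1B12B  (last char: 'B')
  sorted[1] = 0A1B12B$C1B0ABC2A0C  (last char: 'C')
  sorted[2] = 0ABC2A0C0A1B12B$C1B  (last char: 'B')
  sorted[3] = 0C0A1B12B$C1B0ABC2A  (last char: 'A')
  sorted[4] = 12B$C1B0ABC2A0C0A1B  (last char: 'B')
  sorted[5] = 1B0ABC2A0C0A1B12B$C  (last char: 'C')
  sorted[6] = 1B12B$C1B0ABC2A0C0A  (last char: 'A')
  sorted[7] = 2A0C0A1B12B$C1B0ABC  (last char: 'C')
  sorted[8] = 2B$C1B0ABC2A0C0A1B1  (last char: '1')
  sorted[9] = A0C0A1B12B$C1B0ABC2  (last char: '2')
  sorted[10] = A1B12B$C1B0ABC2A0C0  (last char: '0')
  sorted[11] = ABC2A0C0A1B12B$C1B0  (last char: '0')
  sorted[12] = B$C1B0ABC2A0C0A1B12  (last char: '2')
  sorted[13] = B0ABC2A0C0A1B12B$C1  (last char: '1')
  sorted[14] = B12B$C1B0ABC2A0C0A1  (last char: '1')
  sorted[15] = BC2A0C0A1B12B$C1B0A  (last char: 'A')
  sorted[16] = C0A1B12B$C1B0ABC2A0  (last char: '0')
  sorted[17] = C1B0ABC2A0C0A1B12B$  (last char: '$')
  sorted[18] = C2A0C0A1B12B$C1B0AB  (last char: 'B')
Last column: BCBABCAC1200211A0$B
Original string S is at sorted index 17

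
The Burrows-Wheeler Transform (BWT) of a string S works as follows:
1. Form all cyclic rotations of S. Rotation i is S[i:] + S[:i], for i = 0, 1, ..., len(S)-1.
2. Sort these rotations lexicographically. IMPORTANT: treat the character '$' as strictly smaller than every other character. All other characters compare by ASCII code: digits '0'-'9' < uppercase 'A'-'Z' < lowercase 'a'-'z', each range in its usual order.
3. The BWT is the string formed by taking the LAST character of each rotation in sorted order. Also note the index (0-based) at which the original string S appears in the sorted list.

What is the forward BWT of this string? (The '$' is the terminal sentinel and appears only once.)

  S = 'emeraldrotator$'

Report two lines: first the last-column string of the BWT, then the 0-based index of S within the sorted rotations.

All 15 rotations (rotation i = S[i:]+S[:i]):
  rot[0] = emeraldrotator$
  rot[1] = meraldrotator$e
  rot[2] = eraldrotator$em
  rot[3] = raldrotator$eme
  rot[4] = aldrotator$emer
  rot[5] = ldrotator$emera
  rot[6] = drotator$emeral
  rot[7] = rotator$emerald
  rot[8] = otator$emeraldr
  rot[9] = tator$emeraldro
  rot[10] = ator$emeraldrot
  rot[11] = tor$emeraldrota
  rot[12] = or$emeraldrotat
  rot[13] = r$emeraldrotato
  rot[14] = $emeraldrotator
Sorted (with $ < everything):
  sorted[0] = $emeraldrotator  (last char: 'r')
  sorted[1] = aldrotator$emer  (last char: 'r')
  sorted[2] = ator$emeraldrot  (last char: 't')
  sorted[3] = drotator$emeral  (last char: 'l')
  sorted[4] = emeraldrotator$  (last char: '$')
  sorted[5] = eraldrotator$em  (last char: 'm')
  sorted[6] = ldrotator$emera  (last char: 'a')
  sorted[7] = meraldrotator$e  (last char: 'e')
  sorted[8] = or$emeraldrotat  (last char: 't')
  sorted[9] = otator$emeraldr  (last char: 'r')
  sorted[10] = r$emeraldrotato  (last char: 'o')
  sorted[11] = raldrotator$eme  (last char: 'e')
  sorted[12] = rotator$emerald  (last char: 'd')
  sorted[13] = tator$emeraldro  (last char: 'o')
  sorted[14] = tor$emeraldrota  (last char: 'a')
Last column: rrtl$maetroedoa
Original string S is at sorted index 4

Answer: rrtl$maetroedoa
4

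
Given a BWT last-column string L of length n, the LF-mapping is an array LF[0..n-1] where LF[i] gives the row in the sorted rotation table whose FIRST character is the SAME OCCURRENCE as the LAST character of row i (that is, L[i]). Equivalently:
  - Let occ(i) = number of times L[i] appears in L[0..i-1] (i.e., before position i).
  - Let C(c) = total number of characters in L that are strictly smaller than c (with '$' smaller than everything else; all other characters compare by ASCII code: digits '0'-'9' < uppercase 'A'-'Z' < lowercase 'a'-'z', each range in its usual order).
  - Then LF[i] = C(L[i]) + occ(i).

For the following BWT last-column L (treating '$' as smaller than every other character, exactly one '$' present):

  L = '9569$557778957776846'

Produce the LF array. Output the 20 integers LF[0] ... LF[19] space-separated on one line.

Char counts: '$':1, '4':1, '5':4, '6':3, '7':6, '8':2, '9':3
C (first-col start): C('$')=0, C('4')=1, C('5')=2, C('6')=6, C('7')=9, C('8')=15, C('9')=17
L[0]='9': occ=0, LF[0]=C('9')+0=17+0=17
L[1]='5': occ=0, LF[1]=C('5')+0=2+0=2
L[2]='6': occ=0, LF[2]=C('6')+0=6+0=6
L[3]='9': occ=1, LF[3]=C('9')+1=17+1=18
L[4]='$': occ=0, LF[4]=C('$')+0=0+0=0
L[5]='5': occ=1, LF[5]=C('5')+1=2+1=3
L[6]='5': occ=2, LF[6]=C('5')+2=2+2=4
L[7]='7': occ=0, LF[7]=C('7')+0=9+0=9
L[8]='7': occ=1, LF[8]=C('7')+1=9+1=10
L[9]='7': occ=2, LF[9]=C('7')+2=9+2=11
L[10]='8': occ=0, LF[10]=C('8')+0=15+0=15
L[11]='9': occ=2, LF[11]=C('9')+2=17+2=19
L[12]='5': occ=3, LF[12]=C('5')+3=2+3=5
L[13]='7': occ=3, LF[13]=C('7')+3=9+3=12
L[14]='7': occ=4, LF[14]=C('7')+4=9+4=13
L[15]='7': occ=5, LF[15]=C('7')+5=9+5=14
L[16]='6': occ=1, LF[16]=C('6')+1=6+1=7
L[17]='8': occ=1, LF[17]=C('8')+1=15+1=16
L[18]='4': occ=0, LF[18]=C('4')+0=1+0=1
L[19]='6': occ=2, LF[19]=C('6')+2=6+2=8

Answer: 17 2 6 18 0 3 4 9 10 11 15 19 5 12 13 14 7 16 1 8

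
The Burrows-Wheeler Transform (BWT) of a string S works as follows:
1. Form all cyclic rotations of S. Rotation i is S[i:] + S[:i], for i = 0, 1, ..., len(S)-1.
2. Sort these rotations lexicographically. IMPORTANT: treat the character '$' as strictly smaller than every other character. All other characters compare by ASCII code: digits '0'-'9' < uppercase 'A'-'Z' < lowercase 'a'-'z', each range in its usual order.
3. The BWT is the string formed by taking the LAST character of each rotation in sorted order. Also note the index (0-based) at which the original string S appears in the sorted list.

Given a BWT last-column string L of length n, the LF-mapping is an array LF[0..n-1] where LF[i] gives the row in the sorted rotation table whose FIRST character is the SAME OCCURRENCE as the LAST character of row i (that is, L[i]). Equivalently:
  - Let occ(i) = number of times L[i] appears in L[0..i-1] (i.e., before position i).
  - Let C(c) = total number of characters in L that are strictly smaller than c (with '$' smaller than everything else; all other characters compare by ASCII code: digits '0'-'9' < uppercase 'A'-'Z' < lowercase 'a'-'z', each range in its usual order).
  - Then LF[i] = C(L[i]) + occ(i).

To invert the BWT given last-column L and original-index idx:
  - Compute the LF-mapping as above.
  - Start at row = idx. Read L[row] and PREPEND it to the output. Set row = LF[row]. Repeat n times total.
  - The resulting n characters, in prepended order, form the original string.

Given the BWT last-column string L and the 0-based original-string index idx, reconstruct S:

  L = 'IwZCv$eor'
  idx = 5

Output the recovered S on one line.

Answer: overwCZI$

Derivation:
LF mapping: 2 8 3 1 7 0 4 5 6
Walk LF starting at row 5, prepending L[row]:
  step 1: row=5, L[5]='$', prepend. Next row=LF[5]=0
  step 2: row=0, L[0]='I', prepend. Next row=LF[0]=2
  step 3: row=2, L[2]='Z', prepend. Next row=LF[2]=3
  step 4: row=3, L[3]='C', prepend. Next row=LF[3]=1
  step 5: row=1, L[1]='w', prepend. Next row=LF[1]=8
  step 6: row=8, L[8]='r', prepend. Next row=LF[8]=6
  step 7: row=6, L[6]='e', prepend. Next row=LF[6]=4
  step 8: row=4, L[4]='v', prepend. Next row=LF[4]=7
  step 9: row=7, L[7]='o', prepend. Next row=LF[7]=5
Reversed output: overwCZI$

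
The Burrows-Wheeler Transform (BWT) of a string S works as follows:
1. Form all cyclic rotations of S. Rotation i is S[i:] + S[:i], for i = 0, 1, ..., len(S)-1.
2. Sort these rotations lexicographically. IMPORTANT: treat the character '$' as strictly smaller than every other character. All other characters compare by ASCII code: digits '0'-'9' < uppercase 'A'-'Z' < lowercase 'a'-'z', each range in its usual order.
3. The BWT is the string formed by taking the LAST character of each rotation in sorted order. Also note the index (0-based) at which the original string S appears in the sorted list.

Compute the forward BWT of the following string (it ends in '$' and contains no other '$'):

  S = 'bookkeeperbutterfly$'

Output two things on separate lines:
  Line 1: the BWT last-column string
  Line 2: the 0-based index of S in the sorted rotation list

All 20 rotations (rotation i = S[i:]+S[:i]):
  rot[0] = bookkeeperbutterfly$
  rot[1] = ookkeeperbutterfly$b
  rot[2] = okkeeperbutterfly$bo
  rot[3] = kkeeperbutterfly$boo
  rot[4] = keeperbutterfly$book
  rot[5] = eeperbutterfly$bookk
  rot[6] = eperbutterfly$bookke
  rot[7] = perbutterfly$bookkee
  rot[8] = erbutterfly$bookkeep
  rot[9] = rbutterfly$bookkeepe
  rot[10] = butterfly$bookkeeper
  rot[11] = utterfly$bookkeeperb
  rot[12] = tterfly$bookkeeperbu
  rot[13] = terfly$bookkeeperbut
  rot[14] = erfly$bookkeeperbutt
  rot[15] = rfly$bookkeeperbutte
  rot[16] = fly$bookkeeperbutter
  rot[17] = ly$bookkeeperbutterf
  rot[18] = y$bookkeeperbutterfl
  rot[19] = $bookkeeperbutterfly
Sorted (with $ < everything):
  sorted[0] = $bookkeeperbutterfly  (last char: 'y')
  sorted[1] = bookkeeperbutterfly$  (last char: '$')
  sorted[2] = butterfly$bookkeeper  (last char: 'r')
  sorted[3] = eeperbutterfly$bookk  (last char: 'k')
  sorted[4] = eperbutterfly$bookke  (last char: 'e')
  sorted[5] = erbutterfly$bookkeep  (last char: 'p')
  sorted[6] = erfly$bookkeeperbutt  (last char: 't')
  sorted[7] = fly$bookkeeperbutter  (last char: 'r')
  sorted[8] = keeperbutterfly$book  (last char: 'k')
  sorted[9] = kkeeperbutterfly$boo  (last char: 'o')
  sorted[10] = ly$bookkeeperbutterf  (last char: 'f')
  sorted[11] = okkeeperbutterfly$bo  (last char: 'o')
  sorted[12] = ookkeeperbutterfly$b  (last char: 'b')
  sorted[13] = perbutterfly$bookkee  (last char: 'e')
  sorted[14] = rbutterfly$bookkeepe  (last char: 'e')
  sorted[15] = rfly$bookkeeperbutte  (last char: 'e')
  sorted[16] = terfly$bookkeeperbut  (last char: 't')
  sorted[17] = tterfly$bookkeeperbu  (last char: 'u')
  sorted[18] = utterfly$bookkeeperb  (last char: 'b')
  sorted[19] = y$bookkeeperbutterfl  (last char: 'l')
Last column: y$rkeptrkofobeeetubl
Original string S is at sorted index 1

Answer: y$rkeptrkofobeeetubl
1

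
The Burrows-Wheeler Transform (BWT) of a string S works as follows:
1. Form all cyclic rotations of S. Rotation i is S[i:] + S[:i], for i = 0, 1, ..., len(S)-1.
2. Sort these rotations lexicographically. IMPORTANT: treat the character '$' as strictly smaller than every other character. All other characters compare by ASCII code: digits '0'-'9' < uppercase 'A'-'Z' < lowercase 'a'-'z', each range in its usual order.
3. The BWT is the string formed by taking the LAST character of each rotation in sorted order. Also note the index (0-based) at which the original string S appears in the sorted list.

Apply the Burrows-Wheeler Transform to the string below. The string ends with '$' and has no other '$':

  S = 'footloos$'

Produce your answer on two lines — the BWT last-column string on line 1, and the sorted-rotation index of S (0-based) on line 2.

Answer: s$tlfoooo
1

Derivation:
All 9 rotations (rotation i = S[i:]+S[:i]):
  rot[0] = footloos$
  rot[1] = ootloos$f
  rot[2] = otloos$fo
  rot[3] = tloos$foo
  rot[4] = loos$foot
  rot[5] = oos$footl
  rot[6] = os$footlo
  rot[7] = s$footloo
  rot[8] = $footloos
Sorted (with $ < everything):
  sorted[0] = $footloos  (last char: 's')
  sorted[1] = footloos$  (last char: '$')
  sorted[2] = loos$foot  (last char: 't')
  sorted[3] = oos$footl  (last char: 'l')
  sorted[4] = ootloos$f  (last char: 'f')
  sorted[5] = os$footlo  (last char: 'o')
  sorted[6] = otloos$fo  (last char: 'o')
  sorted[7] = s$footloo  (last char: 'o')
  sorted[8] = tloos$foo  (last char: 'o')
Last column: s$tlfoooo
Original string S is at sorted index 1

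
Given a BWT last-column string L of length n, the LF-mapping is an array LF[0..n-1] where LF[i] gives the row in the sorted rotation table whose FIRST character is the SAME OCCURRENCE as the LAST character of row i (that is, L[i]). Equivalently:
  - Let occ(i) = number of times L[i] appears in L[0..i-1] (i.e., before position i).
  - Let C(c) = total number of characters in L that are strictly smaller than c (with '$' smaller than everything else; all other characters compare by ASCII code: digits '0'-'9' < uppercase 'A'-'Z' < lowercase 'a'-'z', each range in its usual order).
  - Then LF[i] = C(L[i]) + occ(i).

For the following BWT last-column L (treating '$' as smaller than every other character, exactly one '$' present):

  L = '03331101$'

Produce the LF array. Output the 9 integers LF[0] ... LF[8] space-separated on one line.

Char counts: '$':1, '0':2, '1':3, '3':3
C (first-col start): C('$')=0, C('0')=1, C('1')=3, C('3')=6
L[0]='0': occ=0, LF[0]=C('0')+0=1+0=1
L[1]='3': occ=0, LF[1]=C('3')+0=6+0=6
L[2]='3': occ=1, LF[2]=C('3')+1=6+1=7
L[3]='3': occ=2, LF[3]=C('3')+2=6+2=8
L[4]='1': occ=0, LF[4]=C('1')+0=3+0=3
L[5]='1': occ=1, LF[5]=C('1')+1=3+1=4
L[6]='0': occ=1, LF[6]=C('0')+1=1+1=2
L[7]='1': occ=2, LF[7]=C('1')+2=3+2=5
L[8]='$': occ=0, LF[8]=C('$')+0=0+0=0

Answer: 1 6 7 8 3 4 2 5 0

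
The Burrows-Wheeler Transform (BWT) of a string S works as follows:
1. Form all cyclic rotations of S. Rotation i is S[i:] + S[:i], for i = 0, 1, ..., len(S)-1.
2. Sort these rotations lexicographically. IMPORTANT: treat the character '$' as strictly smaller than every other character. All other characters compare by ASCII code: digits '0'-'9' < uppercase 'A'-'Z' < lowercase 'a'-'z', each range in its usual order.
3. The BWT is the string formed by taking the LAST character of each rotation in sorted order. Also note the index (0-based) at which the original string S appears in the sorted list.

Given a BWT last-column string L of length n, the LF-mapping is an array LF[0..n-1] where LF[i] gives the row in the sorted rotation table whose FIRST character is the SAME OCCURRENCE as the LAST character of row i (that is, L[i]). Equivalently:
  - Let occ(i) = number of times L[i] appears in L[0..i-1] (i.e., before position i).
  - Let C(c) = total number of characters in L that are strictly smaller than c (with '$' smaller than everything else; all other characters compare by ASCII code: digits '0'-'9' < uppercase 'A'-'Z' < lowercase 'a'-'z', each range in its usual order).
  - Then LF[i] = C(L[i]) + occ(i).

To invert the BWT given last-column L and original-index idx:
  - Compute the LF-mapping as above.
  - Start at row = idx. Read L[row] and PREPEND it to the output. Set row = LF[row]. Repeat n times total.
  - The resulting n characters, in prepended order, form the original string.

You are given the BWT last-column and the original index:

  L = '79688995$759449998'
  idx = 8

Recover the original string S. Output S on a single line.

Answer: 85785899999496497$

Derivation:
LF mapping: 6 11 5 8 9 12 13 3 0 7 4 14 1 2 15 16 17 10
Walk LF starting at row 8, prepending L[row]:
  step 1: row=8, L[8]='$', prepend. Next row=LF[8]=0
  step 2: row=0, L[0]='7', prepend. Next row=LF[0]=6
  step 3: row=6, L[6]='9', prepend. Next row=LF[6]=13
  step 4: row=13, L[13]='4', prepend. Next row=LF[13]=2
  step 5: row=2, L[2]='6', prepend. Next row=LF[2]=5
  step 6: row=5, L[5]='9', prepend. Next row=LF[5]=12
  step 7: row=12, L[12]='4', prepend. Next row=LF[12]=1
  step 8: row=1, L[1]='9', prepend. Next row=LF[1]=11
  step 9: row=11, L[11]='9', prepend. Next row=LF[11]=14
  step 10: row=14, L[14]='9', prepend. Next row=LF[14]=15
  step 11: row=15, L[15]='9', prepend. Next row=LF[15]=16
  step 12: row=16, L[16]='9', prepend. Next row=LF[16]=17
  step 13: row=17, L[17]='8', prepend. Next row=LF[17]=10
  step 14: row=10, L[10]='5', prepend. Next row=LF[10]=4
  step 15: row=4, L[4]='8', prepend. Next row=LF[4]=9
  step 16: row=9, L[9]='7', prepend. Next row=LF[9]=7
  step 17: row=7, L[7]='5', prepend. Next row=LF[7]=3
  step 18: row=3, L[3]='8', prepend. Next row=LF[3]=8
Reversed output: 85785899999496497$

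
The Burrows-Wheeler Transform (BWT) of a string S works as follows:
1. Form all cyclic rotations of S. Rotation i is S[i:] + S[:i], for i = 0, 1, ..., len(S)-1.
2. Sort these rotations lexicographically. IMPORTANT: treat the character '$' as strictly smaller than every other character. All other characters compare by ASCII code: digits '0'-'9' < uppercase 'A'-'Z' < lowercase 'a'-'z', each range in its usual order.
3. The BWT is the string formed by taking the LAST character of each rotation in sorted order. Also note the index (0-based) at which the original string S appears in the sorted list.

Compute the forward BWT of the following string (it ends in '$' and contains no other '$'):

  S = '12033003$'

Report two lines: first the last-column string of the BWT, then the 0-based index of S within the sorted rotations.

Answer: 3302$1030
4

Derivation:
All 9 rotations (rotation i = S[i:]+S[:i]):
  rot[0] = 12033003$
  rot[1] = 2033003$1
  rot[2] = 033003$12
  rot[3] = 33003$120
  rot[4] = 3003$1203
  rot[5] = 003$12033
  rot[6] = 03$120330
  rot[7] = 3$1203300
  rot[8] = $12033003
Sorted (with $ < everything):
  sorted[0] = $12033003  (last char: '3')
  sorted[1] = 003$12033  (last char: '3')
  sorted[2] = 03$120330  (last char: '0')
  sorted[3] = 033003$12  (last char: '2')
  sorted[4] = 12033003$  (last char: '$')
  sorted[5] = 2033003$1  (last char: '1')
  sorted[6] = 3$1203300  (last char: '0')
  sorted[7] = 3003$1203  (last char: '3')
  sorted[8] = 33003$120  (last char: '0')
Last column: 3302$1030
Original string S is at sorted index 4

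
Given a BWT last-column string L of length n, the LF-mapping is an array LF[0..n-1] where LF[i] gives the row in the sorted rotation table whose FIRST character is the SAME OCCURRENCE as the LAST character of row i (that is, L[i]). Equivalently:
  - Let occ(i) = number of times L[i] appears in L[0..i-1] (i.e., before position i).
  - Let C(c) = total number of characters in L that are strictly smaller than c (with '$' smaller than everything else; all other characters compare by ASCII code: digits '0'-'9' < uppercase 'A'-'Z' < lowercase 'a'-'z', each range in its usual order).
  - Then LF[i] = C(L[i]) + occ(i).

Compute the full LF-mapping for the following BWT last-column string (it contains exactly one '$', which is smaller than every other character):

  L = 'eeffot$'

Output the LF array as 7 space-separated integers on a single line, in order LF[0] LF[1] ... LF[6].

Char counts: '$':1, 'e':2, 'f':2, 'o':1, 't':1
C (first-col start): C('$')=0, C('e')=1, C('f')=3, C('o')=5, C('t')=6
L[0]='e': occ=0, LF[0]=C('e')+0=1+0=1
L[1]='e': occ=1, LF[1]=C('e')+1=1+1=2
L[2]='f': occ=0, LF[2]=C('f')+0=3+0=3
L[3]='f': occ=1, LF[3]=C('f')+1=3+1=4
L[4]='o': occ=0, LF[4]=C('o')+0=5+0=5
L[5]='t': occ=0, LF[5]=C('t')+0=6+0=6
L[6]='$': occ=0, LF[6]=C('$')+0=0+0=0

Answer: 1 2 3 4 5 6 0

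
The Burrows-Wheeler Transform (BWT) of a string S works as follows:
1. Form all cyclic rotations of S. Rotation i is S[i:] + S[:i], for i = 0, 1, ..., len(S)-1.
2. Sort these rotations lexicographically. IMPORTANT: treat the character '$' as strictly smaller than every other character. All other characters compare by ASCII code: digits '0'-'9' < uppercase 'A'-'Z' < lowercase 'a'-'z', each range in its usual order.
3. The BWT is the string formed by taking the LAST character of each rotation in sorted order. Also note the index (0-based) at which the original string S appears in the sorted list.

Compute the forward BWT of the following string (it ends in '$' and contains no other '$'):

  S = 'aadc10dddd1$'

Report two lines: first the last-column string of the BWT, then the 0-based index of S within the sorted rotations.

All 12 rotations (rotation i = S[i:]+S[:i]):
  rot[0] = aadc10dddd1$
  rot[1] = adc10dddd1$a
  rot[2] = dc10dddd1$aa
  rot[3] = c10dddd1$aad
  rot[4] = 10dddd1$aadc
  rot[5] = 0dddd1$aadc1
  rot[6] = dddd1$aadc10
  rot[7] = ddd1$aadc10d
  rot[8] = dd1$aadc10dd
  rot[9] = d1$aadc10ddd
  rot[10] = 1$aadc10dddd
  rot[11] = $aadc10dddd1
Sorted (with $ < everything):
  sorted[0] = $aadc10dddd1  (last char: '1')
  sorted[1] = 0dddd1$aadc1  (last char: '1')
  sorted[2] = 1$aadc10dddd  (last char: 'd')
  sorted[3] = 10dddd1$aadc  (last char: 'c')
  sorted[4] = aadc10dddd1$  (last char: '$')
  sorted[5] = adc10dddd1$a  (last char: 'a')
  sorted[6] = c10dddd1$aad  (last char: 'd')
  sorted[7] = d1$aadc10ddd  (last char: 'd')
  sorted[8] = dc10dddd1$aa  (last char: 'a')
  sorted[9] = dd1$aadc10dd  (last char: 'd')
  sorted[10] = ddd1$aadc10d  (last char: 'd')
  sorted[11] = dddd1$aadc10  (last char: '0')
Last column: 11dc$addadd0
Original string S is at sorted index 4

Answer: 11dc$addadd0
4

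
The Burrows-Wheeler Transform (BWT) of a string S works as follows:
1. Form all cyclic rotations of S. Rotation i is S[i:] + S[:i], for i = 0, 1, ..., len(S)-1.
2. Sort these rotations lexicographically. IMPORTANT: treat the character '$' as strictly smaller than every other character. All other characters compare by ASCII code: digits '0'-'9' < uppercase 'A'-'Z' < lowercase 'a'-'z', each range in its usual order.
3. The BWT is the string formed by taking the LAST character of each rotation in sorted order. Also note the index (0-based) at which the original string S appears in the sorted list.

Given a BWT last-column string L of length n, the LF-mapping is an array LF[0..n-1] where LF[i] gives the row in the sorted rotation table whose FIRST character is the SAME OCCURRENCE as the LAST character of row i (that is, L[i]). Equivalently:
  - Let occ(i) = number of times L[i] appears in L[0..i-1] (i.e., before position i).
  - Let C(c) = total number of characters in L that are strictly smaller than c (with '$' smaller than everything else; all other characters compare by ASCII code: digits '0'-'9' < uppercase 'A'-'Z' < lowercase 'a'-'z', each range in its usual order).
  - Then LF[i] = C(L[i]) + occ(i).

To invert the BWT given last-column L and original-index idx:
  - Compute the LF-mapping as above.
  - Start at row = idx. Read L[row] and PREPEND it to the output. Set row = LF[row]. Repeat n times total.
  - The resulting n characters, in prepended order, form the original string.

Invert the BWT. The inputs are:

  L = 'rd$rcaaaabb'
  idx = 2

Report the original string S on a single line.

Answer: abracadabr$

Derivation:
LF mapping: 9 8 0 10 7 1 2 3 4 5 6
Walk LF starting at row 2, prepending L[row]:
  step 1: row=2, L[2]='$', prepend. Next row=LF[2]=0
  step 2: row=0, L[0]='r', prepend. Next row=LF[0]=9
  step 3: row=9, L[9]='b', prepend. Next row=LF[9]=5
  step 4: row=5, L[5]='a', prepend. Next row=LF[5]=1
  step 5: row=1, L[1]='d', prepend. Next row=LF[1]=8
  step 6: row=8, L[8]='a', prepend. Next row=LF[8]=4
  step 7: row=4, L[4]='c', prepend. Next row=LF[4]=7
  step 8: row=7, L[7]='a', prepend. Next row=LF[7]=3
  step 9: row=3, L[3]='r', prepend. Next row=LF[3]=10
  step 10: row=10, L[10]='b', prepend. Next row=LF[10]=6
  step 11: row=6, L[6]='a', prepend. Next row=LF[6]=2
Reversed output: abracadabr$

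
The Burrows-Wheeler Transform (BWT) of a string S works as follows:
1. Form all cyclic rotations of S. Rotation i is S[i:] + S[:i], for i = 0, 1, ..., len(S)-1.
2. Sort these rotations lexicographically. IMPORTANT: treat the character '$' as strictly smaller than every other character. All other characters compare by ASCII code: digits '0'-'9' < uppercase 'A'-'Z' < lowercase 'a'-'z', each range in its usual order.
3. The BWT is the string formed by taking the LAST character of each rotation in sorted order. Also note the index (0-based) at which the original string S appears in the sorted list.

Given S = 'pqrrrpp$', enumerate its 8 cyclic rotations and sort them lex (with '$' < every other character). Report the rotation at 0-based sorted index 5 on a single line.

Answer: rpp$pqrr

Derivation:
All 8 rotations (rotation i = S[i:]+S[:i]):
  rot[0] = pqrrrpp$
  rot[1] = qrrrpp$p
  rot[2] = rrrpp$pq
  rot[3] = rrpp$pqr
  rot[4] = rpp$pqrr
  rot[5] = pp$pqrrr
  rot[6] = p$pqrrrp
  rot[7] = $pqrrrpp
Sorted (with $ < everything):
  sorted[0] = $pqrrrpp
  sorted[1] = p$pqrrrp
  sorted[2] = pp$pqrrr
  sorted[3] = pqrrrpp$
  sorted[4] = qrrrpp$p
  sorted[5] = rpp$pqrr
  sorted[6] = rrpp$pqr
  sorted[7] = rrrpp$pq
sorted[5] = rpp$pqrr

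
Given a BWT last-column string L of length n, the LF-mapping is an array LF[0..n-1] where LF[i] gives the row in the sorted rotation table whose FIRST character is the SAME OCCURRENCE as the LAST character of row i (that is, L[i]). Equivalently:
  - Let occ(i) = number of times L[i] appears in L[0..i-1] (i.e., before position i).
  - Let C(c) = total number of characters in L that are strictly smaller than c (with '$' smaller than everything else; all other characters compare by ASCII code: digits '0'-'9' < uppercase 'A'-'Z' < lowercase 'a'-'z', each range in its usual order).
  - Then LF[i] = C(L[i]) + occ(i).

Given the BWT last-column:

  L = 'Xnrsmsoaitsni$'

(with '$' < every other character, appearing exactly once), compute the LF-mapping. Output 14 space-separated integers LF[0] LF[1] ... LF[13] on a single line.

Answer: 1 6 9 10 5 11 8 2 3 13 12 7 4 0

Derivation:
Char counts: '$':1, 'X':1, 'a':1, 'i':2, 'm':1, 'n':2, 'o':1, 'r':1, 's':3, 't':1
C (first-col start): C('$')=0, C('X')=1, C('a')=2, C('i')=3, C('m')=5, C('n')=6, C('o')=8, C('r')=9, C('s')=10, C('t')=13
L[0]='X': occ=0, LF[0]=C('X')+0=1+0=1
L[1]='n': occ=0, LF[1]=C('n')+0=6+0=6
L[2]='r': occ=0, LF[2]=C('r')+0=9+0=9
L[3]='s': occ=0, LF[3]=C('s')+0=10+0=10
L[4]='m': occ=0, LF[4]=C('m')+0=5+0=5
L[5]='s': occ=1, LF[5]=C('s')+1=10+1=11
L[6]='o': occ=0, LF[6]=C('o')+0=8+0=8
L[7]='a': occ=0, LF[7]=C('a')+0=2+0=2
L[8]='i': occ=0, LF[8]=C('i')+0=3+0=3
L[9]='t': occ=0, LF[9]=C('t')+0=13+0=13
L[10]='s': occ=2, LF[10]=C('s')+2=10+2=12
L[11]='n': occ=1, LF[11]=C('n')+1=6+1=7
L[12]='i': occ=1, LF[12]=C('i')+1=3+1=4
L[13]='$': occ=0, LF[13]=C('$')+0=0+0=0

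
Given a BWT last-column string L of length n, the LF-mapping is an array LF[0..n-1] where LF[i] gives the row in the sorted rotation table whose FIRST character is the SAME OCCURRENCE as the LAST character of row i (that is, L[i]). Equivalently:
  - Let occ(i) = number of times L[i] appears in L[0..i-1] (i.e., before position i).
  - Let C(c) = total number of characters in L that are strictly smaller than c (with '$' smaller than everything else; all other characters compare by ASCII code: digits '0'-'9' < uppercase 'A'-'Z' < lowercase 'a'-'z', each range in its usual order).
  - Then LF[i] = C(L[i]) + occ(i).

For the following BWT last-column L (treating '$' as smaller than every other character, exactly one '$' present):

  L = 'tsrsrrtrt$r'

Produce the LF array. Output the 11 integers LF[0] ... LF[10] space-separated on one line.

Char counts: '$':1, 'r':5, 's':2, 't':3
C (first-col start): C('$')=0, C('r')=1, C('s')=6, C('t')=8
L[0]='t': occ=0, LF[0]=C('t')+0=8+0=8
L[1]='s': occ=0, LF[1]=C('s')+0=6+0=6
L[2]='r': occ=0, LF[2]=C('r')+0=1+0=1
L[3]='s': occ=1, LF[3]=C('s')+1=6+1=7
L[4]='r': occ=1, LF[4]=C('r')+1=1+1=2
L[5]='r': occ=2, LF[5]=C('r')+2=1+2=3
L[6]='t': occ=1, LF[6]=C('t')+1=8+1=9
L[7]='r': occ=3, LF[7]=C('r')+3=1+3=4
L[8]='t': occ=2, LF[8]=C('t')+2=8+2=10
L[9]='$': occ=0, LF[9]=C('$')+0=0+0=0
L[10]='r': occ=4, LF[10]=C('r')+4=1+4=5

Answer: 8 6 1 7 2 3 9 4 10 0 5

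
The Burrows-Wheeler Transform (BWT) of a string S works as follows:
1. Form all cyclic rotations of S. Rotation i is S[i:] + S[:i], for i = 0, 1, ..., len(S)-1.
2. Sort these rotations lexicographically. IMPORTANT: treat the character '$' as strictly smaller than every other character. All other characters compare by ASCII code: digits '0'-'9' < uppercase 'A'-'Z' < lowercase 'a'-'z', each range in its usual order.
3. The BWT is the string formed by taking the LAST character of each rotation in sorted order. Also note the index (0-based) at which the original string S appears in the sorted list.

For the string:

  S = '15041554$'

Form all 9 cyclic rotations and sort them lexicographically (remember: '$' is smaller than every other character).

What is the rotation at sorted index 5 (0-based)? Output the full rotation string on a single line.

All 9 rotations (rotation i = S[i:]+S[:i]):
  rot[0] = 15041554$
  rot[1] = 5041554$1
  rot[2] = 041554$15
  rot[3] = 41554$150
  rot[4] = 1554$1504
  rot[5] = 554$15041
  rot[6] = 54$150415
  rot[7] = 4$1504155
  rot[8] = $15041554
Sorted (with $ < everything):
  sorted[0] = $15041554
  sorted[1] = 041554$15
  sorted[2] = 15041554$
  sorted[3] = 1554$1504
  sorted[4] = 4$1504155
  sorted[5] = 41554$150
  sorted[6] = 5041554$1
  sorted[7] = 54$150415
  sorted[8] = 554$15041
sorted[5] = 41554$150

Answer: 41554$150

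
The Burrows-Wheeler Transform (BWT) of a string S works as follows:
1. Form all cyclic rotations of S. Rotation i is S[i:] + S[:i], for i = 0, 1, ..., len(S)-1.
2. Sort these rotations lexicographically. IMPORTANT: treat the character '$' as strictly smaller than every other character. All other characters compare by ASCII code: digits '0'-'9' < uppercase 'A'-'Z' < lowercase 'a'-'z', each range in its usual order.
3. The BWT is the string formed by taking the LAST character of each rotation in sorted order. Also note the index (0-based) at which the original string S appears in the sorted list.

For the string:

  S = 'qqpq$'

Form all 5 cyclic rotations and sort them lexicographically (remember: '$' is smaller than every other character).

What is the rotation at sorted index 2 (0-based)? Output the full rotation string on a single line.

Answer: q$qqp

Derivation:
All 5 rotations (rotation i = S[i:]+S[:i]):
  rot[0] = qqpq$
  rot[1] = qpq$q
  rot[2] = pq$qq
  rot[3] = q$qqp
  rot[4] = $qqpq
Sorted (with $ < everything):
  sorted[0] = $qqpq
  sorted[1] = pq$qq
  sorted[2] = q$qqp
  sorted[3] = qpq$q
  sorted[4] = qqpq$
sorted[2] = q$qqp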